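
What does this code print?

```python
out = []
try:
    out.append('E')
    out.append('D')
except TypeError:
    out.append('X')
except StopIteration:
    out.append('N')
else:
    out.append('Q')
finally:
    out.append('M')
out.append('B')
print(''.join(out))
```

Execution trace: 'E' (try body) → 'D' (try body, no exception) → 'Q' (else) → 'M' (finally) → 'B' (after the try/except). Output: EDQMB

Answer: EDQMB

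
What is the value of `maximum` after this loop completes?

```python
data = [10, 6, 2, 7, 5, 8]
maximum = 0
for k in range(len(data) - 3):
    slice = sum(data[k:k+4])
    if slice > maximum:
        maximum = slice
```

Max sum of 4-element window in [10, 6, 2, 7, 5, 8]
`maximum` takes the values: 0 → 25

Answer: 25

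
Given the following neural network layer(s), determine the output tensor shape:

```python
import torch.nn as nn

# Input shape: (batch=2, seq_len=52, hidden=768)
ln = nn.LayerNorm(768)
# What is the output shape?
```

Input: (2, 52, 768) -> Output: (2, 52, 768)

Answer: (2, 52, 768)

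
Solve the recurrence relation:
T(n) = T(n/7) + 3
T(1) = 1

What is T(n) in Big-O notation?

Each step divides n by 7 and adds 3. After log_7(n) steps we reach T(1)=1. So T(n) = 3·log_7(n) + 1 = O(log n).

Answer: O(log n)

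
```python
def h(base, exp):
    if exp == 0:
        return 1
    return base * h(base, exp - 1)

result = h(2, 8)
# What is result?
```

h(2, 8) = 2 * 2 * 2 * 2 * 2 * 2 * 2 * 2 = 256

Answer: 256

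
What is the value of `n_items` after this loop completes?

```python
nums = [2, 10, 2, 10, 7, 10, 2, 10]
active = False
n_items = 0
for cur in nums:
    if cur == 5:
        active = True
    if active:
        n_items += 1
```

Count elements after first 5 in [2, 10, 2, 10, 7, 10, 2, 10]
`n_items` takes the values: 0

Answer: 0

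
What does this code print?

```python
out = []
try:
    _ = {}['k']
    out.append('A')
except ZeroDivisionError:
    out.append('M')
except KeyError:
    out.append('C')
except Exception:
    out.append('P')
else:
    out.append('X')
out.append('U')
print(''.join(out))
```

Execution trace: 'C' (except KeyError) → 'U' (after the try/except). Output: CU

Answer: CU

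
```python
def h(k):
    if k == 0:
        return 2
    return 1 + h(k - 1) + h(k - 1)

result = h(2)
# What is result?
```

h(k) = 1 + 2·h(k-1), h(0)=2. Closed form: (2+1)·2^2 - 1 = 11.

Answer: 11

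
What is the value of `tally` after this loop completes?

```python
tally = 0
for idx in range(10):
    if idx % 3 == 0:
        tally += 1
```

Count numbers divisible by 3 in range(10)
`tally` takes the values: 0 → 1 → 2 → 3 → 4

Answer: 4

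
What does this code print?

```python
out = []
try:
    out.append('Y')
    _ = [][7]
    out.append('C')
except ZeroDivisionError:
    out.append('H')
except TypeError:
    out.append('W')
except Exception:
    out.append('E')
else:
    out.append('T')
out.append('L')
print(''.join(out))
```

Execution trace: 'Y' (try body) → 'E' (except Exception) → 'L' (after the try/except). Output: YEL

Answer: YEL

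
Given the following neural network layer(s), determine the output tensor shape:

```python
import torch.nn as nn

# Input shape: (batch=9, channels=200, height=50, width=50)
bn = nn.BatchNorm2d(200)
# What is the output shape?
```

Input: (9, 200, 50, 50) -> Output: (9, 200, 50, 50)

Answer: (9, 200, 50, 50)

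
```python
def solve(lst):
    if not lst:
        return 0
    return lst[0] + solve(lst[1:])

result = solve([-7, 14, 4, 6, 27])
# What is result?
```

(-7) + 14 + 4 + 6 + 27 + 0 = 44

Answer: 44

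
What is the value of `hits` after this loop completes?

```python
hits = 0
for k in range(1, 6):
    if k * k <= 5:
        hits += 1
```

Count numbers where k² ≤ 5
`hits` takes the values: 0 → 1 → 2

Answer: 2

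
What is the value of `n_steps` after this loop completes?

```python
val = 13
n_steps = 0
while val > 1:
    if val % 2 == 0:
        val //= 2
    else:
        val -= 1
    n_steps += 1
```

Steps to reduce 13 to 1
`n_steps` takes the values: 0 → 1 → 2 → 3 → 4 → 5

Answer: 5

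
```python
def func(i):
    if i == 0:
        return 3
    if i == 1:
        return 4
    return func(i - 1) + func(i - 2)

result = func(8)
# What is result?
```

Build up from base cases: func(0)=3, func(1)=4, func(2)=7, func(3)=11, func(4)=18, func(5)=29, func(6)=47, ..., func(8)=123

Answer: 123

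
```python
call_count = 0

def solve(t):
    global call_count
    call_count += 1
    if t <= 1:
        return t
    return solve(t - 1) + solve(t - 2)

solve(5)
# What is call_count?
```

Calls(t) = 1 + Calls(t-1) + Calls(t-2); Calls(0)=Calls(1)=1. For t=5 this gives 15.

Answer: 15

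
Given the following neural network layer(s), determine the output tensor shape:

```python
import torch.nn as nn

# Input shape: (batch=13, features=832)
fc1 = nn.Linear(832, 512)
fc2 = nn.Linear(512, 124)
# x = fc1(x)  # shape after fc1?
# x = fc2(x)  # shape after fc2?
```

Input: (13, 832) -> after fc1: (13, 512) -> Output: (13, 124)

Answer: (13, 124)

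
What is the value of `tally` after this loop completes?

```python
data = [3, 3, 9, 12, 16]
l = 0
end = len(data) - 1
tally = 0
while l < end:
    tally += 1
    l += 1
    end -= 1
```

Iterations until pointers meet (list length 5)
`tally` takes the values: 0 → 1 → 2

Answer: 2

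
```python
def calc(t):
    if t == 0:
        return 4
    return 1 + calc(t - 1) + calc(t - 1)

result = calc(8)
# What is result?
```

calc(t) = 1 + 2·calc(t-1), calc(0)=4. Closed form: (4+1)·2^8 - 1 = 1279.

Answer: 1279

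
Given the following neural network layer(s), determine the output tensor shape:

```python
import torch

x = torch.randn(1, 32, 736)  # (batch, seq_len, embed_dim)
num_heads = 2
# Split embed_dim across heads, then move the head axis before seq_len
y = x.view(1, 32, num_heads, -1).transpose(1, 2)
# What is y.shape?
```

Input: (1, 32, 736) -> head_dim = 736 // 2 = 368; after view: (1, 32, 2, 368) -> after transpose(1, 2): (1, 2, 32, 368) -> Output: (1, 2, 32, 368)

Answer: (1, 2, 32, 368)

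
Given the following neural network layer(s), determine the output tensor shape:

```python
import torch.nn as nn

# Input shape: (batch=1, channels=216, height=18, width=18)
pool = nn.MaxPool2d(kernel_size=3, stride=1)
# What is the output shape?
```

Input: (1, 216, 18, 18) -> Output: (1, 216, 16, 16)

Answer: (1, 216, 16, 16)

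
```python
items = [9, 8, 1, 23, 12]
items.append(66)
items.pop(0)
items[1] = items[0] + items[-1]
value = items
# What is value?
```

Trace:
`items = [9, 8, 1, 23, 12]` → items = [9, 8, 1, 23, 12]
`items.append(66)` → items = [9, 8, 1, 23, 12, 66]
`items.pop(0)` → items = [8, 1, 23, 12, 66]
`items[1] = items[0] + items[-1]` → items = [8, 74, 23, 12, 66]
`value = items` → value = [8, 74, 23, 12, 66]
So value = [8, 74, 23, 12, 66]

Answer: [8, 74, 23, 12, 66]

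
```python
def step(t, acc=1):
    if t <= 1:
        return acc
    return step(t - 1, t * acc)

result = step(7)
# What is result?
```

Accumulator trace (n, acc): (7, 1) -> (6, 7) -> (5, 42) -> (4, 210) -> (3, 840) -> (2, 2520) -> (1, 5040) -> return 5040

Answer: 5040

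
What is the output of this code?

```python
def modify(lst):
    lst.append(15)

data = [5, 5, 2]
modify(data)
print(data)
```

Key concept: function modifies passed list.
Step by step:
`data = [5, 5, 2]` → data = [5, 5, 2]
`modify(data)` → data = [5, 5, 2, 15]
`print(data)` → prints [5, 5, 2, 15]

Answer: [5, 5, 2, 15]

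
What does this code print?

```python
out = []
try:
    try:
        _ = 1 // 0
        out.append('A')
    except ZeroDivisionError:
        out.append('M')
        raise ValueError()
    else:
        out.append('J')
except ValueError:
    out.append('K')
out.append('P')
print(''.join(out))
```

Execution trace: 'M' (inner except ZeroDivisionError) → 'K' (outer except ValueError) → 'P' (after the try/except). Output: MKP

Answer: MKP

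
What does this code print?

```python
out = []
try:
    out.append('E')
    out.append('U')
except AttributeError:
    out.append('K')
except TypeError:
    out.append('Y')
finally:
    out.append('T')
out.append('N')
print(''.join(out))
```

Execution trace: 'E' (try body) → 'U' (try body, no exception) → 'T' (finally) → 'N' (after the try/except). Output: EUTN

Answer: EUTN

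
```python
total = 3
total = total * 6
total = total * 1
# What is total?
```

Trace:
`total = 3` → total = 3
`total = total * 6` → total = 18
`total = total * 1` → total = 18
So total = 18

Answer: 18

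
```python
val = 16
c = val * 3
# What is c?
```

Trace:
`val = 16` → val = 16
`c = val * 3` → c = 48
So c = 48

Answer: 48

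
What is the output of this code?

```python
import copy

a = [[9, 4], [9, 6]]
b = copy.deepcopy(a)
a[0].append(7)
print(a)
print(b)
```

Key concept: deep copy is fully independent.
Step by step:
`a = [[9, 4], [9, 6]]` → a = [[9, 4], [9, 6]]
`b = copy.deepcopy(a)` → b = [[9, 4], [9, 6]]
`a[0].append(7)` → a = [[9, 4, 7], [9, 6]]
`print(a)` → prints [[9, 4, 7], [9, 6]]
`print(b)` → prints [[9, 4], [9, 6]]

Answer:
[[9, 4, 7], [9, 6]]
[[9, 4], [9, 6]]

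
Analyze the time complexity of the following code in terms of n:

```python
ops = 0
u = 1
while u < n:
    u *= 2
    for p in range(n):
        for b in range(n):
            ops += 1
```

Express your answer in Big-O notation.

Each loop level contributes: log n × n × n. Multiplying the contributions gives O(n^2 log n).

Answer: O(n^2 log n)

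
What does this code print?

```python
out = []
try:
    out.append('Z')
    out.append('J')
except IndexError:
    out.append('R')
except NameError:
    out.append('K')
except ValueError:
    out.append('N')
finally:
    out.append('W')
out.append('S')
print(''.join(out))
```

Execution trace: 'Z' (try body) → 'J' (try body, no exception) → 'W' (finally) → 'S' (after the try/except). Output: ZJWS

Answer: ZJWS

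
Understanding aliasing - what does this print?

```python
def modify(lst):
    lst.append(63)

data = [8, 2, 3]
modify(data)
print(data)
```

Key concept: function modifies passed list.
Step by step:
`data = [8, 2, 3]` → data = [8, 2, 3]
`modify(data)` → data = [8, 2, 3, 63]
`print(data)` → prints [8, 2, 3, 63]

Answer: [8, 2, 3, 63]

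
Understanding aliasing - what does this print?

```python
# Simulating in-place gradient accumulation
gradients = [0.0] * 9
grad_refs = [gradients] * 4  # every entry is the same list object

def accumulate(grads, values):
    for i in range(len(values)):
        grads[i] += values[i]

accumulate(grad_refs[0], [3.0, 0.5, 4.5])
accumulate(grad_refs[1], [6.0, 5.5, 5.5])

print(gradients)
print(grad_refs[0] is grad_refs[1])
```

Key concept: gradient accumulation aliasing.
Step by step:
`gradients = [0.0] * 9` → gradients = [0.0, 0.0, 0.0, 0.0, 0.0, 0.0, 0.0, 0.0, 0.0]
`grad_refs = [gradients] * 4` → grad_refs = [[0.0, 0.0, 0.0, 0.0, 0.0, 0.0, 0.0, 0.0, 0.0], [0.0, 0.0, 0.0, 0.0, 0.0, 0.0, 0.0, 0.0, 0.0], [0.0, 0.0, 0.0, 0.0, 0.0, 0.0, 0.0, 0.0, 0.0], [0.0, 0.0, 0.0, 0.0, 0.0, 0.0, 0.0, 0.0, 0.0]]
`accumulate(grad_refs[0], [3.0, 0.5, 4.5])` → gradients = [3.0, 0.5, 4.5, 0.0, 0.0, 0.0, 0.0, 0.0, 0.0]; grad_refs = [[3.0, 0.5, 4.5, 0.0, 0.0, 0.0, 0.0, 0.0, 0.0], [3.0, 0.5, 4.5, 0.0, 0.0, 0.0, 0.0, 0.0, 0.0], [3.0, 0.5, 4.5, 0.0, 0.0, 0.0, 0.0, 0.0, 0.0], [3.0, 0.5, 4.5, 0.0, 0.0, 0.0, 0.0, 0.0, 0.0]]
`accumulate(grad_refs[1], [6.0, 5.5, 5.5])` → gradients = [9.0, 6.0, 10.0, 0.0, 0.0, 0.0, 0.0, 0.0, 0.0]; grad_refs = [[9.0, 6.0, 10.0, 0.0, 0.0, 0.0, 0.0, 0.0, 0.0], [9.0, 6.0, 10.0, 0.0, 0.0, 0.0, 0.0, 0.0, 0.0], [9.0, 6.0, 10.0, 0.0, 0.0, 0.0, 0.0, 0.0, 0.0], [9.0, 6.0, 10.0, 0.0, 0.0, 0.0, 0.0, 0.0, 0.0]]
`print(gradients)` → prints [9.0, 6.0, 10.0, 0.0, 0.0, 0.0, 0.0, 0.0, 0.0]
`print(grad_refs[0] is grad_refs[1])` → prints True

Answer:
[9.0, 6.0, 10.0, 0.0, 0.0, 0.0, 0.0, 0.0, 0.0]
True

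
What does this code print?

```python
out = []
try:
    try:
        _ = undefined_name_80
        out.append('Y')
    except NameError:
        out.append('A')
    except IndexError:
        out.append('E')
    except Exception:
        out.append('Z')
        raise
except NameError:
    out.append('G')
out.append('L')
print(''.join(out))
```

Execution trace: 'A' (inner except NameError) → 'L' (after the try/except). Output: AL

Answer: AL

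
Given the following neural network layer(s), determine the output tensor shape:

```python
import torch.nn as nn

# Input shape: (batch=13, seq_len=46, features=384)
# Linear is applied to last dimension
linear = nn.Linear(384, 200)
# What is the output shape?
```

Input: (13, 46, 384) -> Output: (13, 46, 200)

Answer: (13, 46, 200)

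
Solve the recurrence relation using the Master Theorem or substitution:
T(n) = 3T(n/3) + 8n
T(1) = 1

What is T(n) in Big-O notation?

By Master Theorem: a=3, b=3, f(n)=8n. Since log_3(3) = 1 and f(n) = Θ(n^1), Case 2 applies. T(n) = O(n log n).

Answer: O(n log n)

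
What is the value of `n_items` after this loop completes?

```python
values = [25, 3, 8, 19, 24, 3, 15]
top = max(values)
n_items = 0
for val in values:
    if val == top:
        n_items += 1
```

Count of max value 25 in [25, 3, 8, 19, 24, 3, 15]
`n_items` takes the values: 0 → 1

Answer: 1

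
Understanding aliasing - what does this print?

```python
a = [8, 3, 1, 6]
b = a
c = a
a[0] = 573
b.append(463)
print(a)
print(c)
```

Key concept: multiple aliases.
Step by step:
`a = [8, 3, 1, 6]` → a = [8, 3, 1, 6]
`b = a` → b = [8, 3, 1, 6] (same object as a)
`c = a` → c = [8, 3, 1, 6] (same object as a, b)
`a[0] = 573` → a = [573, 3, 1, 6] (same object as b, c); b = [573, 3, 1, 6] (same object as a, c); c = [573, 3, 1, 6] (same object as a, b)
`b.append(463)` → a = [573, 3, 1, 6, 463] (same object as b, c); b = [573, 3, 1, 6, 463] (same object as a, c); c = [573, 3, 1, 6, 463] (same object as a, b)
`print(a)` → prints [573, 3, 1, 6, 463]
`print(c)` → prints [573, 3, 1, 6, 463]

Answer:
[573, 3, 1, 6, 463]
[573, 3, 1, 6, 463]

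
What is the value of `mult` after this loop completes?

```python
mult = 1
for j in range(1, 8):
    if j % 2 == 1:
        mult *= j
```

Product of odd numbers 1 to 7
`mult` takes the values: 1 → 3 → 15 → 105

Answer: 105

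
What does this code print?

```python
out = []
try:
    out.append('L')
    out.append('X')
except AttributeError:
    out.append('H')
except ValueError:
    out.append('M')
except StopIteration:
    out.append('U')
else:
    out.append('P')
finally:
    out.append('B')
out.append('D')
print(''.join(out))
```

Execution trace: 'L' (try body) → 'X' (try body, no exception) → 'P' (else) → 'B' (finally) → 'D' (after the try/except). Output: LXPBD

Answer: LXPBD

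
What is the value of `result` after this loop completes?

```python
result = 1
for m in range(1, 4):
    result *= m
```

3! = 6
`result` takes the values: 1 → 2 → 6

Answer: 6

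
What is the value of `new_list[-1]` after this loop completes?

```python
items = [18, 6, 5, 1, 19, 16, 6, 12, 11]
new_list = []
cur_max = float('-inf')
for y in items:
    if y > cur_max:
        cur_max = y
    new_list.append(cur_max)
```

Running max ends at 19
`new_list` takes the values: [] → [18] → [18, 18] → [18, 18, 18] → [18, 18, 18, 18] → [18, 18, 18, 18, 19] → [18, 18, 18, 18, 19, 19] → [18, 18, 18, 18, 19, 19, 19] → [18, 18, 18, 18, 19, 19, 19, 19] → [18, 18, 18, 18, 19, 19, 19, 19, 19]
So `new_list[-1]` = 19

Answer: 19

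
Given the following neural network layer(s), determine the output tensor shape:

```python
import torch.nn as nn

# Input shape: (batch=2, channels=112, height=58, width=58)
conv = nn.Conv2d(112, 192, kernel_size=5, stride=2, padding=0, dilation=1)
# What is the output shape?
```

Input: (2, 112, 58, 58) -> Output: (2, 192, 27, 27)

Answer: (2, 192, 27, 27)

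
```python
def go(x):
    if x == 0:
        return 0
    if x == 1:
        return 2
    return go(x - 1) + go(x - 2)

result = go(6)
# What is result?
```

Build up from base cases: go(0)=0, go(1)=2, go(2)=2, go(3)=4, go(4)=6, go(5)=10, go(6)=16

Answer: 16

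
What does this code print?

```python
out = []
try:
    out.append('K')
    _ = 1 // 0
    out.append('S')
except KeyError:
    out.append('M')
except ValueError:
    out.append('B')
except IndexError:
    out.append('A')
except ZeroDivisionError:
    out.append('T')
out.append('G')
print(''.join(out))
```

Execution trace: 'K' (try body) → 'T' (except ZeroDivisionError) → 'G' (after the try/except). Output: KTG

Answer: KTG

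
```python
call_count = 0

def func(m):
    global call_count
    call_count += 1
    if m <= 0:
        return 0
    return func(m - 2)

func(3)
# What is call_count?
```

Linear recursion stepping by 2: 3 calls from m=3 down to ≤0.

Answer: 3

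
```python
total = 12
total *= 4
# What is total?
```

Trace:
`total = 12` → total = 12
`total *= 4` → total = 48
So total = 48

Answer: 48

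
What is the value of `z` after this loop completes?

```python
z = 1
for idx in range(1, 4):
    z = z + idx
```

Start at 1, add 1 through 3
`z` takes the values: 1 → 2 → 4 → 7

Answer: 7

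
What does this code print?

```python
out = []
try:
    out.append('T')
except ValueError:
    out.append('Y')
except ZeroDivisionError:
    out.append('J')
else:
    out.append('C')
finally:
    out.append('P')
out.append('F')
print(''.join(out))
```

Execution trace: 'T' (try body, no exception) → 'C' (else) → 'P' (finally) → 'F' (after the try/except). Output: TCPF

Answer: TCPF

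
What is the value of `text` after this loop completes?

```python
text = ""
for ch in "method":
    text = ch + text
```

Reverse 'method'
`text` takes the values: "" → "m" → "em" → "tem" → "htem" → "ohtem" → "dohtem"

Answer: "dohtem"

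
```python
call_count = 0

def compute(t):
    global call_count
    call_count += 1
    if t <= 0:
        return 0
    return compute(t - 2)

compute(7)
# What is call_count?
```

Linear recursion stepping by 2: 5 calls from t=7 down to ≤0.

Answer: 5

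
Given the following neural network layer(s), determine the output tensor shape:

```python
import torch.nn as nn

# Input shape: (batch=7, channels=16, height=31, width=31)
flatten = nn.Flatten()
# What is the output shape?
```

Input: (7, 16, 31, 31) -> Output: (7, 15376)

Answer: (7, 15376)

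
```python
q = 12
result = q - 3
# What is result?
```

Trace:
`q = 12` → q = 12
`result = q - 3` → result = 9
So result = 9

Answer: 9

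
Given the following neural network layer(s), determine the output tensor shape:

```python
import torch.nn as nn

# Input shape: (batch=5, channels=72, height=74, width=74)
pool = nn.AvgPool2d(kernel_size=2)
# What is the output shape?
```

Input: (5, 72, 74, 74) -> Output: (5, 72, 37, 37)

Answer: (5, 72, 37, 37)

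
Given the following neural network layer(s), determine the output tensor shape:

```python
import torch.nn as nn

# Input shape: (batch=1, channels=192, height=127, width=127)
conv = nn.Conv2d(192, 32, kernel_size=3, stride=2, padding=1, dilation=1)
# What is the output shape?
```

Input: (1, 192, 127, 127) -> Output: (1, 32, 64, 64)

Answer: (1, 32, 64, 64)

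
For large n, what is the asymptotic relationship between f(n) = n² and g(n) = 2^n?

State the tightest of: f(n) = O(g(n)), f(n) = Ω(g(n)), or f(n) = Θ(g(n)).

n² vs 2^n: f(n) = O(g(n)) but not Ω(g(n)) — 2^n grows strictly faster than n².

Answer: f(n) = O(g(n)) but not Ω(g(n)) — 2^n grows strictly faster than n².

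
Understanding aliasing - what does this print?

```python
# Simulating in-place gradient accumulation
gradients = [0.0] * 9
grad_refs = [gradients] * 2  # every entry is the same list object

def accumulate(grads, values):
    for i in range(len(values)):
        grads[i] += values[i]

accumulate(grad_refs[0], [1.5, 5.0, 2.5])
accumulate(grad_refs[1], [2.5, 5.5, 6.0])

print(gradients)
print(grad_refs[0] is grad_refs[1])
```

Key concept: gradient accumulation aliasing.
Step by step:
`gradients = [0.0] * 9` → gradients = [0.0, 0.0, 0.0, 0.0, 0.0, 0.0, 0.0, 0.0, 0.0]
`grad_refs = [gradients] * 2` → grad_refs = [[0.0, 0.0, 0.0, 0.0, 0.0, 0.0, 0.0, 0.0, 0.0], [0.0, 0.0, 0.0, 0.0, 0.0, 0.0, 0.0, 0.0, 0.0]]
`accumulate(grad_refs[0], [1.5, 5.0, 2.5])` → gradients = [1.5, 5.0, 2.5, 0.0, 0.0, 0.0, 0.0, 0.0, 0.0]; grad_refs = [[1.5, 5.0, 2.5, 0.0, 0.0, 0.0, 0.0, 0.0, 0.0], [1.5, 5.0, 2.5, 0.0, 0.0, 0.0, 0.0, 0.0, 0.0]]
`accumulate(grad_refs[1], [2.5, 5.5, 6.0])` → gradients = [4.0, 10.5, 8.5, 0.0, 0.0, 0.0, 0.0, 0.0, 0.0]; grad_refs = [[4.0, 10.5, 8.5, 0.0, 0.0, 0.0, 0.0, 0.0, 0.0], [4.0, 10.5, 8.5, 0.0, 0.0, 0.0, 0.0, 0.0, 0.0]]
`print(gradients)` → prints [4.0, 10.5, 8.5, 0.0, 0.0, 0.0, 0.0, 0.0, 0.0]
`print(grad_refs[0] is grad_refs[1])` → prints True

Answer:
[4.0, 10.5, 8.5, 0.0, 0.0, 0.0, 0.0, 0.0, 0.0]
True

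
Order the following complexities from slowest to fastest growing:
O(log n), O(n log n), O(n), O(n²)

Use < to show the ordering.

Ordered by growth rate: O(log n) < O(n) < O(n log n) < O(n²)

Answer: O(log n) < O(n) < O(n log n) < O(n²)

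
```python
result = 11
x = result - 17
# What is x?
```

Trace:
`result = 11` → result = 11
`x = result - 17` → x = -6
So x = -6

Answer: -6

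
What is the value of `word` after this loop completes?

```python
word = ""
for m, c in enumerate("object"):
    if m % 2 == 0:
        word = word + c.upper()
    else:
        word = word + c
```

Uppercase even positions in 'object'
`word` takes the values: "" → "O" → "Ob" → "ObJ" → "ObJe" → "ObJeC" → "ObJeCt"

Answer: "ObJeCt"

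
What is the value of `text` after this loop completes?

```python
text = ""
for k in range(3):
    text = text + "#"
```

Repeat '#' 3 times
`text` takes the values: "" → "#" → "##" → "###"

Answer: "###"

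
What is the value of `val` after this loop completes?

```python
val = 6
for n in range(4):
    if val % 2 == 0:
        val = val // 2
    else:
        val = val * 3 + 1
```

Collatz-style transformation from 6
`val` takes the values: 6 → 3 → 10 → 5 → 16

Answer: 16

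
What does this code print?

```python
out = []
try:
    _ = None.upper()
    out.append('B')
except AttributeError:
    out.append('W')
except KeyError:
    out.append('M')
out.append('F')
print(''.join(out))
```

Execution trace: 'W' (except AttributeError) → 'F' (after the try/except). Output: WF

Answer: WF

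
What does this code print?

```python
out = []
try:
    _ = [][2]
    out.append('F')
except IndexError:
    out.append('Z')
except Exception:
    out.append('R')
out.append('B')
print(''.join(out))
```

Execution trace: 'Z' (except IndexError) → 'B' (after the try/except). Output: ZB

Answer: ZB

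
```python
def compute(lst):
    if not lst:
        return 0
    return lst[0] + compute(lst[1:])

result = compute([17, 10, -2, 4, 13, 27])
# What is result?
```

17 + 10 + (-2) + 4 + 13 + 27 + 0 = 69

Answer: 69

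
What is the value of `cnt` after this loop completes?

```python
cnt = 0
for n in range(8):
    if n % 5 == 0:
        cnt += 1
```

Count numbers divisible by 5 in range(8)
`cnt` takes the values: 0 → 1 → 2

Answer: 2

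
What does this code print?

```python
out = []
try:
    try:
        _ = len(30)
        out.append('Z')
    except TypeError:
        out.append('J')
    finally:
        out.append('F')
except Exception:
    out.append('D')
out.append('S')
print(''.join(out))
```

Execution trace: 'J' (inner except TypeError) → 'F' (inner finally) → 'S' (after the try/except). Output: JFS

Answer: JFS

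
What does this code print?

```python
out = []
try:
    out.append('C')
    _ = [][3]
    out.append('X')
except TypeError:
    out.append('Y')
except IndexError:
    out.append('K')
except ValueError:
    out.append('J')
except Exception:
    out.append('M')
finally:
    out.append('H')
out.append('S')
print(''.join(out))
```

Execution trace: 'C' (try body) → 'K' (except IndexError) → 'H' (finally) → 'S' (after the try/except). Output: CKHS

Answer: CKHS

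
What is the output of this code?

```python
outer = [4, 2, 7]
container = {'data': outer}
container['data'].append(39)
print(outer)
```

Key concept: dict holds reference to list.
Step by step:
`outer = [4, 2, 7]` → outer = [4, 2, 7]
`container = {'data': outer}` → container = {'data': [4, 2, 7]}
`container['data'].append(39)` → outer = [4, 2, 7, 39]; container = {'data': [4, 2, 7, 39]}
`print(outer)` → prints [4, 2, 7, 39]

Answer: [4, 2, 7, 39]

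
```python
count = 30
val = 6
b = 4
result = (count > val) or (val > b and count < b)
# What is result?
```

Trace:
`count = 30` → count = 30
`val = 6` → val = 6
`b = 4` → b = 4
`result = (count > val) or (val > b and count < b)` → result = True
So result = True

Answer: True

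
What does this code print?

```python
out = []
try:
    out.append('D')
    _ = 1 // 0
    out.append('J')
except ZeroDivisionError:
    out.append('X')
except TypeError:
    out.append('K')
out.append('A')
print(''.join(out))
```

Execution trace: 'D' (try body) → 'X' (except ZeroDivisionError) → 'A' (after the try/except). Output: DXA

Answer: DXA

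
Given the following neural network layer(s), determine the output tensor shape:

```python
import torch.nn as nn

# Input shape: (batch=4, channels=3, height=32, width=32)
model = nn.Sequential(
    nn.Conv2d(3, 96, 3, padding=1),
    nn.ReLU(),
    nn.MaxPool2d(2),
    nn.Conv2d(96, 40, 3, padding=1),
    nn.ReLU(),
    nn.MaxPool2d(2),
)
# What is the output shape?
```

Input: (4, 3, 32, 32) -> after first Conv2d: (4, 96, 32, 32) -> after first MaxPool2d: (4, 96, 16, 16) -> after second Conv2d: (4, 40, 16, 16) -> Output: (4, 40, 8, 8)

Answer: (4, 40, 8, 8)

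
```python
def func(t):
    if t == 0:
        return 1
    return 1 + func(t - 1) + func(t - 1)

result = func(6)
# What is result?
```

func(t) = 1 + 2·func(t-1), func(0)=1. Closed form: (1+1)·2^6 - 1 = 127.

Answer: 127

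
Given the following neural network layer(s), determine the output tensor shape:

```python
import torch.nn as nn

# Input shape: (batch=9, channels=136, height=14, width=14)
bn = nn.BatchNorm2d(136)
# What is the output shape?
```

Input: (9, 136, 14, 14) -> Output: (9, 136, 14, 14)

Answer: (9, 136, 14, 14)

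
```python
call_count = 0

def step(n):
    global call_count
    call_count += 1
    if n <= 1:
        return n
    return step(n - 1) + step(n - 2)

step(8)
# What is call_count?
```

Calls(n) = 1 + Calls(n-1) + Calls(n-2); Calls(0)=Calls(1)=1. For n=8 this gives 67.

Answer: 67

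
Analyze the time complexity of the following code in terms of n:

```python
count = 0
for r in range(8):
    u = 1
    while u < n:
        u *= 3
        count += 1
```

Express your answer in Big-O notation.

Each loop level contributes: 1 × log n. Multiplying the contributions gives O(log n).

Answer: O(log n)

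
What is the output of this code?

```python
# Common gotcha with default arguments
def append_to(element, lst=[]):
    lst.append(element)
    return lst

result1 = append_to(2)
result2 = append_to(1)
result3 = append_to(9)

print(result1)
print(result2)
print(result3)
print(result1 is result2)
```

Key concept: mutable default argument gotcha.
Step by step:
`result1 = append_to(2)` → result1 = [2]
`result2 = append_to(1)` → result1 = [2, 1] (same object as result2); result2 = [2, 1] (same object as result1)
`result3 = append_to(9)` → result1 = [2, 1, 9] (same object as result2, result3); result2 = [2, 1, 9] (same object as result1, result3); result3 = [2, 1, 9] (same object as result1, result2)
`print(result1)` → prints [2, 1, 9]
`print(result2)` → prints [2, 1, 9]
`print(result3)` → prints [2, 1, 9]
`print(result1 is result2)` → prints True

Answer:
[2, 1, 9]
[2, 1, 9]
[2, 1, 9]
True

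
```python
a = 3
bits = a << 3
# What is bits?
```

Trace:
`a = 3` → a = 3
`bits = a << 3` → bits = 24
So bits = 24

Answer: 24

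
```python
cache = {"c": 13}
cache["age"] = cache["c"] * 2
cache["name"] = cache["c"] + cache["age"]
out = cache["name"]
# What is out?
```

Trace:
`cache = {"c": 13}` → cache = {'c': 13}
`cache["age"] = cache["c"] * 2` → cache = {'c': 13, 'age': 26}
`cache["name"] = cache["c"] + cache["age"]` → cache = {'c': 13, 'age': 26, 'name': 39}
`out = cache["name"]` → out = 39
So out = 39

Answer: 39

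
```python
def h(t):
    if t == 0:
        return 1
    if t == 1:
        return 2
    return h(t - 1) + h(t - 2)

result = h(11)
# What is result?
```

Build up from base cases: h(0)=1, h(1)=2, h(2)=3, h(3)=5, h(4)=8, h(5)=13, h(6)=21, ..., h(11)=233

Answer: 233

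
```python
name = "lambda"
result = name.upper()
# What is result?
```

Trace:
`name = "lambda"` → name = 'lambda'
`result = name.upper()` → result = 'LAMBDA'
So result = 'LAMBDA'

Answer: 'LAMBDA'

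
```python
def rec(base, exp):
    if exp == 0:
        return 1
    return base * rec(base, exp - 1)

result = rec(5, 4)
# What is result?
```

rec(5, 4) = 5 * 5 * 5 * 5 = 625

Answer: 625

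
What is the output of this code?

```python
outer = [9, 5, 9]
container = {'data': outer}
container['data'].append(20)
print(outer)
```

Key concept: dict holds reference to list.
Step by step:
`outer = [9, 5, 9]` → outer = [9, 5, 9]
`container = {'data': outer}` → container = {'data': [9, 5, 9]}
`container['data'].append(20)` → outer = [9, 5, 9, 20]; container = {'data': [9, 5, 9, 20]}
`print(outer)` → prints [9, 5, 9, 20]

Answer: [9, 5, 9, 20]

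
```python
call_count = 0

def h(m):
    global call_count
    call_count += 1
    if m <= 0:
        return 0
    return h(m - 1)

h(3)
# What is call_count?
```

Linear recursion stepping by 1: 4 calls from m=3 down to ≤0.

Answer: 4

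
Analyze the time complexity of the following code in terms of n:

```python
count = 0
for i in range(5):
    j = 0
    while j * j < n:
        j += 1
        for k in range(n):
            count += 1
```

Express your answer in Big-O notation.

Each loop level contributes: 1 × √n × n. Multiplying the contributions gives O(n√n).

Answer: O(n√n)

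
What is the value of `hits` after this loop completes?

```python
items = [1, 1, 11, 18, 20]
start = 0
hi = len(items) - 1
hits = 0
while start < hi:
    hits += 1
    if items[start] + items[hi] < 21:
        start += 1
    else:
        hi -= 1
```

Steps to find pair summing to 21
`hits` takes the values: 0 → 1 → 2 → 3 → 4

Answer: 4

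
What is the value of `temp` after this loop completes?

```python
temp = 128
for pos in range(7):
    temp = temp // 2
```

Halve 7 times: 128 // 2^7 = 1
`temp` takes the values: 128 → 64 → 32 → 16 → 8 → 4 → 2 → 1

Answer: 1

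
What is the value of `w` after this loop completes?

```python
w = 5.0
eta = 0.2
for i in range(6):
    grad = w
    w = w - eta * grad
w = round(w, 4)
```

Gradient descent: w = 5.0 * (1 - 0.2)^6
`w` takes the values: 5.0 → 4.0 → 3.2 → 2.56 → 2.048 → 1.6384 → 1.31072 → 1.3107

Answer: 1.3107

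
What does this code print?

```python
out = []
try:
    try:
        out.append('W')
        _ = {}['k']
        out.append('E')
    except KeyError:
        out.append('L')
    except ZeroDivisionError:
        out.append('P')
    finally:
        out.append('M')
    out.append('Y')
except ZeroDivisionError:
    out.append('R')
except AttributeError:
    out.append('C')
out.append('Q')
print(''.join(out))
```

Execution trace: 'W' (inner try body) → 'L' (inner except KeyError) → 'M' (inner finally) → 'Y' (try body, no exception) → 'Q' (after the try/except). Output: WLMYQ

Answer: WLMYQ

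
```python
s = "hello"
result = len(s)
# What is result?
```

Trace:
`s = "hello"` → s = 'hello'
`result = len(s)` → result = 5
So result = 5

Answer: 5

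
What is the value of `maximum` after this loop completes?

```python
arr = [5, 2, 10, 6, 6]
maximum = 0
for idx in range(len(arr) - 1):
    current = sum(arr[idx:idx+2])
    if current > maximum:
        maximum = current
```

Max sum of 2-element window in [5, 2, 10, 6, 6]
`maximum` takes the values: 0 → 7 → 12 → 16

Answer: 16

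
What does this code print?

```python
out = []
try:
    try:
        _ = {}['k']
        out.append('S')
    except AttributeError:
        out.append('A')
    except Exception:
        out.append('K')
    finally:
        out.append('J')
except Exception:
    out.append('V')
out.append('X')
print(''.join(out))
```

Execution trace: 'K' (inner except Exception) → 'J' (inner finally) → 'X' (after the try/except). Output: KJX

Answer: KJX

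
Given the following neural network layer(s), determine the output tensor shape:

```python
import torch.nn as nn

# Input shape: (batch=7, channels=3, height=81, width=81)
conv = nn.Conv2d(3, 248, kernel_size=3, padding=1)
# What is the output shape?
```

Input: (7, 3, 81, 81) -> Output: (7, 248, 81, 81)

Answer: (7, 248, 81, 81)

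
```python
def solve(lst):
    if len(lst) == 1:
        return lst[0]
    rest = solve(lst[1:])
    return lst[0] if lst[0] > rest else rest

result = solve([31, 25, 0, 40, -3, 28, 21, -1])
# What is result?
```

Recursive max over [31, 25, 0, 40, -3, 28, 21, -1] = 40

Answer: 40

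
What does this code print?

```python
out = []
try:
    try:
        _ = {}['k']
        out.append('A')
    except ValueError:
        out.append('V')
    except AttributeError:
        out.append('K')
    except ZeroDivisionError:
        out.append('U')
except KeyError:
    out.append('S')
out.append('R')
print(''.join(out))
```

Execution trace: 'S' (outer except KeyError) → 'R' (after the try/except). Output: SR

Answer: SR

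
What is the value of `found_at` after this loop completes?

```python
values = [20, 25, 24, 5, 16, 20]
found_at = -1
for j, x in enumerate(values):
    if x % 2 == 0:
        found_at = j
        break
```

First even number index in [20, 25, 24, 5, 16, 20]
`found_at` takes the values: -1 → 0

Answer: 0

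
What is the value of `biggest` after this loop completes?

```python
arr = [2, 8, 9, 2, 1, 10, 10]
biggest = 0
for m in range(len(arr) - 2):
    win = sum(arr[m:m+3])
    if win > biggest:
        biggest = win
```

Max sum of 3-element window in [2, 8, 9, 2, 1, 10, 10]
`biggest` takes the values: 0 → 19 → 21

Answer: 21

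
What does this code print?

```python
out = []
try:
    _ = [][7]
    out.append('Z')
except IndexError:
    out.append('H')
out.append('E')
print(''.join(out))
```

Execution trace: 'H' (except IndexError) → 'E' (after the try/except). Output: HE

Answer: HE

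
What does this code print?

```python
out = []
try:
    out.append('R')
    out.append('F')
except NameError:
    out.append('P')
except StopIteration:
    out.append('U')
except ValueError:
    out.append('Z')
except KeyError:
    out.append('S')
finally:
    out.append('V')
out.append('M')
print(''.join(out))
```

Execution trace: 'R' (try body) → 'F' (try body, no exception) → 'V' (finally) → 'M' (after the try/except). Output: RFVM

Answer: RFVM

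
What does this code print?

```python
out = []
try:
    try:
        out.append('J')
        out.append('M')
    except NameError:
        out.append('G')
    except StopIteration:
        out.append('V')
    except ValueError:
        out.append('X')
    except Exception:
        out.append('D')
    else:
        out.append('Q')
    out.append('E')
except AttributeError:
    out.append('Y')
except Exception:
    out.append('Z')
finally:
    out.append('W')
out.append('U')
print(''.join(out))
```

Execution trace: 'J' (inner try body) → 'M' (inner try body, no exception) → 'Q' (inner else) → 'E' (try body, no exception) → 'W' (finally) → 'U' (after the try/except). Output: JMQEWU

Answer: JMQEWU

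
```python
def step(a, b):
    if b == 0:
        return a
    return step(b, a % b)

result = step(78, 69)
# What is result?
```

step(78, 69) -> step(69, 9) -> step(9, 6) -> step(6, 3) -> step(3, 0) -> 3

Answer: 3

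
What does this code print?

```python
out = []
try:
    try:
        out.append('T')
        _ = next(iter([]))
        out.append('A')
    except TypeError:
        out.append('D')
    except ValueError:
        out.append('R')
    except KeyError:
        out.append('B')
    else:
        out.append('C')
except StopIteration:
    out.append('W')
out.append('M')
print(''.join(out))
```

Execution trace: 'T' (try body) → 'W' (outer except StopIteration) → 'M' (after the try/except). Output: TWM

Answer: TWM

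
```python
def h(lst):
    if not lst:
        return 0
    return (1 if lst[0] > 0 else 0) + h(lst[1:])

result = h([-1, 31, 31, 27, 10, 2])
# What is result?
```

Count of positive elements in [-1, 31, 31, 27, 10, 2] = 5

Answer: 5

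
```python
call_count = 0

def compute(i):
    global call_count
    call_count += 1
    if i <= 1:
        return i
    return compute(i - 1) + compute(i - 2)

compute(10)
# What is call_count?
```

Calls(i) = 1 + Calls(i-1) + Calls(i-2); Calls(0)=Calls(1)=1. For i=10 this gives 177.

Answer: 177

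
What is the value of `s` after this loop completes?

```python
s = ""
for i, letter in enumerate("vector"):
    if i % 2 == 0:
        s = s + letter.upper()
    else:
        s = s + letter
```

Uppercase even positions in 'vector'
`s` takes the values: "" → "V" → "Ve" → "VeC" → "VeCt" → "VeCtO" → "VeCtOr"

Answer: "VeCtOr"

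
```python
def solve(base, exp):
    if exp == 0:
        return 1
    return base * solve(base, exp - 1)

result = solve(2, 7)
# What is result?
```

solve(2, 7) = 2 * 2 * 2 * 2 * 2 * 2 * 2 = 128

Answer: 128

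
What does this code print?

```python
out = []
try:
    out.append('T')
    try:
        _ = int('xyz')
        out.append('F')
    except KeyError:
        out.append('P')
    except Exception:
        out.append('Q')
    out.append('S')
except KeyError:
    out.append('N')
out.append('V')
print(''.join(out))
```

Execution trace: 'T' (try body) → 'Q' (inner except Exception) → 'S' (try body, no exception) → 'V' (after the try/except). Output: TQSV

Answer: TQSV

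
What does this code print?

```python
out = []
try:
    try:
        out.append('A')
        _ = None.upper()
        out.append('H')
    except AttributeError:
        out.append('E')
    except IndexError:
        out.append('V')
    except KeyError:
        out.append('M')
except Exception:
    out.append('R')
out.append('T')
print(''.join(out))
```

Execution trace: 'A' (inner try body) → 'E' (inner except AttributeError) → 'T' (after the try/except). Output: AET

Answer: AET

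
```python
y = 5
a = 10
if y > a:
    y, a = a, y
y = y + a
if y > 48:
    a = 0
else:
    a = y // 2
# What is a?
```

Trace:
`y = 5` → y = 5
`a = 10` → a = 10
`if y > a: ...` → y > a is False → no variable changes
`y = y + a` → y = 15
`if y > 48: ...` → y > 48 is False, take else branch → a = 7
So a = 7

Answer: 7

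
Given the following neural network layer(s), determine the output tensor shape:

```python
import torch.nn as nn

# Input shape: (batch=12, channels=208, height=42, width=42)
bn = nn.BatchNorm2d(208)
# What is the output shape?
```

Input: (12, 208, 42, 42) -> Output: (12, 208, 42, 42)

Answer: (12, 208, 42, 42)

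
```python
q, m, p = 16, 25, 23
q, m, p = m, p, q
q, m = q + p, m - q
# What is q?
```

Trace:
`q, m, p = 16, 25, 23` → q = 16; m = 25; p = 23
`q, m, p = m, p, q` → q = 25; m = 23; p = 16
`q, m = q + p, m - q` → q = 41; m = -2
So q = 41

Answer: 41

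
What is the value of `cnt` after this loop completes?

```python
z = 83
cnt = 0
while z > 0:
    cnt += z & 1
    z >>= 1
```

Count set bits in 83 (binary: 0b1010011)
`cnt` takes the values: 0 → 1 → 2 → 3 → 4

Answer: 4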